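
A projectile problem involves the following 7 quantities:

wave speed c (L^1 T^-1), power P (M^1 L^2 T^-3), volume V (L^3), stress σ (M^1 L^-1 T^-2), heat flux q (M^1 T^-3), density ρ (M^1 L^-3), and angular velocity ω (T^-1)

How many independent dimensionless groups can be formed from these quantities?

There are 7 variables and 3 base dimensions (M, L, T).
The dimension matrix has rank 3.
Independent dimensionless groups: 7 − 3 = 4.

4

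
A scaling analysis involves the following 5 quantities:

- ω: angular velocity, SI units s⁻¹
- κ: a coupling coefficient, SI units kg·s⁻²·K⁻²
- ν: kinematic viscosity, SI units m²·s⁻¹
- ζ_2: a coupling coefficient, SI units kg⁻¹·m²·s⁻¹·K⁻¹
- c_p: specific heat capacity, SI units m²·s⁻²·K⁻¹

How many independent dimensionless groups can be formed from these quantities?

1

There are 5 variables and 4 base dimensions (M, L, T, Θ).
The dimension matrix has rank 4.
Independent dimensionless groups: 5 − 4 = 1.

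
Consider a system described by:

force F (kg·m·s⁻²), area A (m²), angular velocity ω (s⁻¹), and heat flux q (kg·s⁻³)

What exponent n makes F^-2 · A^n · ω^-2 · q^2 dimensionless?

Balance the L exponent: (2)·n from A, plus −2·(1) − 2·(0) + 2·(0) = -2 from the rest, must sum to zero.
2n − 2 = 0, so n = 1.

1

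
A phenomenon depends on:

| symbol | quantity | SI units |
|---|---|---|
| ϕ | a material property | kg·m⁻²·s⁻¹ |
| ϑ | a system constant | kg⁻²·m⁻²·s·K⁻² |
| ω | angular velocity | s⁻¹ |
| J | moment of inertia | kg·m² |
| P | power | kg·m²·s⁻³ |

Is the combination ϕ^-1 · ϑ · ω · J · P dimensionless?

no

Sum the exponent of each base dimension across the product:
  M: −[ϕ]_M + [ϑ]_M + [ω]_M + [J]_M + [P]_M = −(1) + (-2) + (0) + (1) + (1) = -1
  L: −[ϕ]_L + [ϑ]_L + [ω]_L + [J]_L + [P]_L = −(-2) + (-2) + (0) + (2) + (2) = 4
  T: −[ϕ]_T + [ϑ]_T + [ω]_T + [J]_T + [P]_T = −(-1) + (1) + (-1) + (0) + (-3) = -2
  Θ: −[ϕ]_Θ + [ϑ]_Θ + [ω]_Θ + [J]_Θ + [P]_Θ = −(0) + (-2) + (0) + (0) + (0) = -2
Net dimensions [M⁻¹ L⁴ T⁻² Θ⁻²] ≠ [1] — not dimensionless.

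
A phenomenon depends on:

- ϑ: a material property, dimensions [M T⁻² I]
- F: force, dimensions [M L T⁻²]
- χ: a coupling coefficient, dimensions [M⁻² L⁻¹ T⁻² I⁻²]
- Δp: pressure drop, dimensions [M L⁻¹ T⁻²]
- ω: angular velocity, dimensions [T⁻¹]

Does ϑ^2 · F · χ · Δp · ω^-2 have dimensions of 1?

no

Sum the exponent of each base dimension across the product:
  M: 2·[ϑ]_M + [F]_M + [χ]_M + [Δp]_M − 2·[ω]_M = 2·(1) + (1) + (-2) + (1) − 2·(0) = 2
  L: 2·[ϑ]_L + [F]_L + [χ]_L + [Δp]_L − 2·[ω]_L = 2·(0) + (1) + (-1) + (-1) − 2·(0) = -1
  T: 2·[ϑ]_T + [F]_T + [χ]_T + [Δp]_T − 2·[ω]_T = 2·(-2) + (-2) + (-2) + (-2) − 2·(-1) = -8
  I: 2·[ϑ]_I + [F]_I + [χ]_I + [Δp]_I − 2·[ω]_I = 2·(1) + (0) + (-2) + (0) − 2·(0) = 0
Net dimensions [M² L⁻¹ T⁻⁸] ≠ [1] — not dimensionless.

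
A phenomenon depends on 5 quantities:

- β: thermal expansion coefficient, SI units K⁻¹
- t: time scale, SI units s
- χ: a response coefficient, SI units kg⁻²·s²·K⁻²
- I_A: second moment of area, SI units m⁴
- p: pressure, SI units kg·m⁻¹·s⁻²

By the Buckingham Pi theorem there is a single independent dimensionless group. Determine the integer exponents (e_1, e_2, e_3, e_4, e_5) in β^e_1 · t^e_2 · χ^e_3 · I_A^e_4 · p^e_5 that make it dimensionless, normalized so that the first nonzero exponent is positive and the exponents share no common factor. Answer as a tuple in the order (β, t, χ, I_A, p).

(4, -4, -2, -1, -4)

M: e_1·(0) + e_2·(0) + e_3·(-2) + e_4·(0) + e_5·(1) = 0
L: e_1·(0) + e_2·(0) + e_3·(0) + e_4·(4) + e_5·(-1) = 0
T: e_1·(0) + e_2·(1) + e_3·(2) + e_4·(0) + e_5·(-2) = 0
Θ: e_1·(-1) + e_2·(0) + e_3·(-2) + e_4·(0) + e_5·(0) = 0
Solving this homogeneous linear system for the smallest-integer solution (first nonzero entry positive) gives (4, -4, -2, -1, -4).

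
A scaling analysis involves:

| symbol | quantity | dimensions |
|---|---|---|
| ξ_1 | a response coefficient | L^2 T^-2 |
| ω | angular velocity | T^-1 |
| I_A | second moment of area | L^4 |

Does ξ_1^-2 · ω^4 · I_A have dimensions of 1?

Sum the exponent of each base dimension across the product:
  L: −2·[ξ_1]_L + 4·[ω]_L + [I_A]_L = −2·(2) + 4·(0) + (4) = 0
  T: −2·[ξ_1]_T + 4·[ω]_T + [I_A]_T = −2·(-2) + 4·(-1) + (0) = 0
All base exponents vanish — dimensionless.

yes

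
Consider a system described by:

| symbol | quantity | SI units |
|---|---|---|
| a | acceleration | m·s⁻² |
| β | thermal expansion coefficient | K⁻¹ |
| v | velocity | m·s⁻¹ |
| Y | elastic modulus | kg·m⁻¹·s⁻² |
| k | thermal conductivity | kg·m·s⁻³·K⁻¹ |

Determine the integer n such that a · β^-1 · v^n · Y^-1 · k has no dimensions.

-3

Balance the L exponent: (1)·n from v, plus (1) − (0) − (-1) + (1) = 3 from the rest, must sum to zero.
n + 3 = 0, so n = -3.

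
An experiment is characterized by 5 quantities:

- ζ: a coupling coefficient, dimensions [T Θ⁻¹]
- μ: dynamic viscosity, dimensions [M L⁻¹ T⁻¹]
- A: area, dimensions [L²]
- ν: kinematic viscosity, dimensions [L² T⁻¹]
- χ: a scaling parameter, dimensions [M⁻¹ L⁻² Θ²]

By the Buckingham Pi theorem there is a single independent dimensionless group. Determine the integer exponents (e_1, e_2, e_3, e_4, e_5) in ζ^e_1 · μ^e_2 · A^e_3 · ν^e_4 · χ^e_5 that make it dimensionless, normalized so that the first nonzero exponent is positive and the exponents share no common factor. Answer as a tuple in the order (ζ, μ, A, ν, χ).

(4, 2, 1, 2, 2)

M: e_1·(0) + e_2·(1) + e_3·(0) + e_4·(0) + e_5·(-1) = 0
L: e_1·(0) + e_2·(-1) + e_3·(2) + e_4·(2) + e_5·(-2) = 0
T: e_1·(1) + e_2·(-1) + e_3·(0) + e_4·(-1) + e_5·(0) = 0
Θ: e_1·(-1) + e_2·(0) + e_3·(0) + e_4·(0) + e_5·(2) = 0
Solving this homogeneous linear system for the smallest-integer solution (first nonzero entry positive) gives (4, 2, 1, 2, 2).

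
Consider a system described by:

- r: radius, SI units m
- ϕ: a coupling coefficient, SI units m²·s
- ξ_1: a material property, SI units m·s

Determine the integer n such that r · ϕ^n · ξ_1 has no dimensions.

Balance the L exponent: (2)·n from ϕ, plus (1) + (1) = 2 from the rest, must sum to zero.
2n + 2 = 0, so n = -1.

-1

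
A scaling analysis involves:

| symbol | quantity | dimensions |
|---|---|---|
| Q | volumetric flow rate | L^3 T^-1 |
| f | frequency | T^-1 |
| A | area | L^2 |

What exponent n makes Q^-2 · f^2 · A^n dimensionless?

3

Balance the L exponent: (2)·n from A, plus −2·(3) + 2·(0) = -6 from the rest, must sum to zero.
2n − 6 = 0, so n = 3.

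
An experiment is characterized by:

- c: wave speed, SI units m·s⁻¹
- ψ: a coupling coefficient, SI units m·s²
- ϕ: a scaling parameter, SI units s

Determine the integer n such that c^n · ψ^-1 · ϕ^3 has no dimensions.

Balance the L exponent: (1)·n from c, plus −(1) + 3·(0) = -1 from the rest, must sum to zero.
n − 1 = 0, so n = 1.

1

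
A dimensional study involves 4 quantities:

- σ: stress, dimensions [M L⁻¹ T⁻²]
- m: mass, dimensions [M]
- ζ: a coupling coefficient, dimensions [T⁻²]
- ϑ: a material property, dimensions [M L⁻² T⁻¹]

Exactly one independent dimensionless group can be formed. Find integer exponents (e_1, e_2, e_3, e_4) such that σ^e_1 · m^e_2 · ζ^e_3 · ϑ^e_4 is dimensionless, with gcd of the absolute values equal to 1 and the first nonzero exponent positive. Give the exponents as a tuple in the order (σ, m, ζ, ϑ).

(4, -2, -3, -2)

M: e_1·(1) + e_2·(1) + e_3·(0) + e_4·(1) = 0
L: e_1·(-1) + e_2·(0) + e_3·(0) + e_4·(-2) = 0
T: e_1·(-2) + e_2·(0) + e_3·(-2) + e_4·(-1) = 0
Solving this homogeneous linear system for the smallest-integer solution (first nonzero entry positive) gives (4, -2, -3, -2).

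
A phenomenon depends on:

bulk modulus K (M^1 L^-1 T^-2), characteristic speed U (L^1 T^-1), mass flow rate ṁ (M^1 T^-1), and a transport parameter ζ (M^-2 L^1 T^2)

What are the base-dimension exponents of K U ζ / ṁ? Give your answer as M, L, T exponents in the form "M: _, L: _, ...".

M: -2, L: 1, T: 0

Collect each base-dimension exponent across the product:
  M: (1) + (0) − (1) + (-2) = -2
  L: (-1) + (1) − (0) + (1) = 1
  T: (-2) + (-1) − (-1) + (2) = 0
So the dimensions are [M⁻² L].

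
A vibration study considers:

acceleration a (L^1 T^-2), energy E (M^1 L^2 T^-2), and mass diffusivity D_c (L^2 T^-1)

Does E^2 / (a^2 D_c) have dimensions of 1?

no

Sum the exponent of each base dimension across the product:
  M: −2·[a]_M + 2·[E]_M − [D_c]_M = −2·(0) + 2·(1) − (0) = 2
  L: −2·[a]_L + 2·[E]_L − [D_c]_L = −2·(1) + 2·(2) − (2) = 0
  T: −2·[a]_T + 2·[E]_T − [D_c]_T = −2·(-2) + 2·(-2) − (-1) = 1
Net dimensions [M² T] ≠ [1] — not dimensionless.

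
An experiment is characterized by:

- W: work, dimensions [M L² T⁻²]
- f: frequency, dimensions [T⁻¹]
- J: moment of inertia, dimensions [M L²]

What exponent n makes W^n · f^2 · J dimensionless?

Balance the M exponent: (1)·n from W, plus 2·(0) + (1) = 1 from the rest, must sum to zero.
n + 1 = 0, so n = -1.

-1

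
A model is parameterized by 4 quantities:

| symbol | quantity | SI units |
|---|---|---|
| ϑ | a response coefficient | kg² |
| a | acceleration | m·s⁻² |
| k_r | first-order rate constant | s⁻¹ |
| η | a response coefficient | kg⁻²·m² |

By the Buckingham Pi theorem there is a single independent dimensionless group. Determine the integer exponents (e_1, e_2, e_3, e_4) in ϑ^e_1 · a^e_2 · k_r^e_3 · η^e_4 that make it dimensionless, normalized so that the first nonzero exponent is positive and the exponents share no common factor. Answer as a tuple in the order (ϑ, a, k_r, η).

M: e_1·(2) + e_2·(0) + e_3·(0) + e_4·(-2) = 0
L: e_1·(0) + e_2·(1) + e_3·(0) + e_4·(2) = 0
T: e_1·(0) + e_2·(-2) + e_3·(-1) + e_4·(0) = 0
Solving this homogeneous linear system for the smallest-integer solution (first nonzero entry positive) gives (1, -2, 4, 1).

(1, -2, 4, 1)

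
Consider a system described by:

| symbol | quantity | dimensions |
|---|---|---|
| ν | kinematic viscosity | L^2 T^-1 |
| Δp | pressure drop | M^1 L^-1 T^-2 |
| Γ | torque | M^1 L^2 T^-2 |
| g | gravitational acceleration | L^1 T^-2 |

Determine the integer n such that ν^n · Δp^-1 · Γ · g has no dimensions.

Balance the L exponent: (2)·n from ν, plus −(-1) + (2) + (1) = 4 from the rest, must sum to zero.
2n + 4 = 0, so n = -2.

-2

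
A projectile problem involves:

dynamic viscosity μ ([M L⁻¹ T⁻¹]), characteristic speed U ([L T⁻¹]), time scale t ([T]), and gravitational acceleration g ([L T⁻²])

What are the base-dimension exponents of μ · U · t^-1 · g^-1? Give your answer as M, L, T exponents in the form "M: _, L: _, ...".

M: 1, L: -1, T: -1

Collect each base-dimension exponent across the product:
  M: (1) + (0) − (0) − (0) = 1
  L: (-1) + (1) − (0) − (1) = -1
  T: (-1) + (-1) − (1) − (-2) = -1
So the dimensions are [M L⁻¹ T⁻¹].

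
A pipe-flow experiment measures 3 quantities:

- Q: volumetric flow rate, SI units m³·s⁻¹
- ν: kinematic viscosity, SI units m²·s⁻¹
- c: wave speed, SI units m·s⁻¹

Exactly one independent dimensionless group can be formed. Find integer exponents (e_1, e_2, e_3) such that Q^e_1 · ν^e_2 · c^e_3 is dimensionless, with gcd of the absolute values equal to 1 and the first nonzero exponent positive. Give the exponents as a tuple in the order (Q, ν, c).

(1, -2, 1)

L: e_1·(3) + e_2·(2) + e_3·(1) = 0
T: e_1·(-1) + e_2·(-1) + e_3·(-1) = 0
Solving this homogeneous linear system for the smallest-integer solution (first nonzero entry positive) gives (1, -2, 1).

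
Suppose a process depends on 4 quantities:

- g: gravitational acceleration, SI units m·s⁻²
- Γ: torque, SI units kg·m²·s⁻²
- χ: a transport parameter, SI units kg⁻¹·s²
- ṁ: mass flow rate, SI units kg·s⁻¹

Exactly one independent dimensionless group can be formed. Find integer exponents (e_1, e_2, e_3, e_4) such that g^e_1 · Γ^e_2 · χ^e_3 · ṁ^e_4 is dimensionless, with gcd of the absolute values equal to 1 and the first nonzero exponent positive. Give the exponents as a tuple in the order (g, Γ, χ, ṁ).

(2, -1, 3, 4)

M: e_1·(0) + e_2·(1) + e_3·(-1) + e_4·(1) = 0
L: e_1·(1) + e_2·(2) + e_3·(0) + e_4·(0) = 0
T: e_1·(-2) + e_2·(-2) + e_3·(2) + e_4·(-1) = 0
Solving this homogeneous linear system for the smallest-integer solution (first nonzero entry positive) gives (2, -1, 3, 4).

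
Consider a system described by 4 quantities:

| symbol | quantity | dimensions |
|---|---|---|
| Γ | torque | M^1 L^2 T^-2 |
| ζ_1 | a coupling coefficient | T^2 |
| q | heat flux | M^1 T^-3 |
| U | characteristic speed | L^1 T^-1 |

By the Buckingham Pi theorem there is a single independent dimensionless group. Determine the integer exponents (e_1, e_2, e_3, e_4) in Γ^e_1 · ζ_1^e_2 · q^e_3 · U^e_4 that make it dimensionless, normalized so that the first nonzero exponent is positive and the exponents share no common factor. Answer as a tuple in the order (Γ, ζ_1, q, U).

M: e_1·(1) + e_2·(0) + e_3·(1) + e_4·(0) = 0
L: e_1·(2) + e_2·(0) + e_3·(0) + e_4·(1) = 0
T: e_1·(-2) + e_2·(2) + e_3·(-3) + e_4·(-1) = 0
Solving this homogeneous linear system for the smallest-integer solution (first nonzero entry positive) gives (2, -3, -2, -4).

(2, -3, -2, -4)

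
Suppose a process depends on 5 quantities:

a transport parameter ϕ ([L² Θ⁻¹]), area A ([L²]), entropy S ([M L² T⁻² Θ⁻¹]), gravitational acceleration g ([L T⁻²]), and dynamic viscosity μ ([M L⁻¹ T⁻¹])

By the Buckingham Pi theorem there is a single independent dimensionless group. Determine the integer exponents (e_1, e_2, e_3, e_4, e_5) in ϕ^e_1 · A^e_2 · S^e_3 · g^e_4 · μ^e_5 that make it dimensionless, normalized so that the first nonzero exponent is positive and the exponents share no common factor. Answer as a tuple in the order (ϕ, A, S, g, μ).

M: e_1·(0) + e_2·(0) + e_3·(1) + e_4·(0) + e_5·(1) = 0
L: e_1·(2) + e_2·(2) + e_3·(2) + e_4·(1) + e_5·(-1) = 0
T: e_1·(0) + e_2·(0) + e_3·(-2) + e_4·(-2) + e_5·(-1) = 0
Θ: e_1·(-1) + e_2·(0) + e_3·(-1) + e_4·(0) + e_5·(0) = 0
Solving this homogeneous linear system for the smallest-integer solution (first nonzero entry positive) gives (4, 1, -4, 2, 4).

(4, 1, -4, 2, 4)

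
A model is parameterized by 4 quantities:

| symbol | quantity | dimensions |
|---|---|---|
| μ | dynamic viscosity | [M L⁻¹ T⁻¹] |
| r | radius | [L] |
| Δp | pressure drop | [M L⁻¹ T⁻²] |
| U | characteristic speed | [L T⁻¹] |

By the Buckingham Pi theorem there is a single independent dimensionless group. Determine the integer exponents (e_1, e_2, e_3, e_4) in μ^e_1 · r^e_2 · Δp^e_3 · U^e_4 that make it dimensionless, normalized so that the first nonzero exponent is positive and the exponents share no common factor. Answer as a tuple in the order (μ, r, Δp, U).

M: e_1·(1) + e_2·(0) + e_3·(1) + e_4·(0) = 0
L: e_1·(-1) + e_2·(1) + e_3·(-1) + e_4·(1) = 0
T: e_1·(-1) + e_2·(0) + e_3·(-2) + e_4·(-1) = 0
Solving this homogeneous linear system for the smallest-integer solution (first nonzero entry positive) gives (1, -1, -1, 1).

(1, -1, -1, 1)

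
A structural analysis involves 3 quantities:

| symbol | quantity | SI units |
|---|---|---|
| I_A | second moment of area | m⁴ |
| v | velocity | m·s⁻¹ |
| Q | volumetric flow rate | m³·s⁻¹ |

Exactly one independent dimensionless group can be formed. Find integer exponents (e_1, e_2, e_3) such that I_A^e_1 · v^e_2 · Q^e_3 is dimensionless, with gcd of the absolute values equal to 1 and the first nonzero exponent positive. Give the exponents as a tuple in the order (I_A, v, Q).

L: e_1·(4) + e_2·(1) + e_3·(3) = 0
T: e_1·(0) + e_2·(-1) + e_3·(-1) = 0
Solving this homogeneous linear system for the smallest-integer solution (first nonzero entry positive) gives (1, 2, -2).

(1, 2, -2)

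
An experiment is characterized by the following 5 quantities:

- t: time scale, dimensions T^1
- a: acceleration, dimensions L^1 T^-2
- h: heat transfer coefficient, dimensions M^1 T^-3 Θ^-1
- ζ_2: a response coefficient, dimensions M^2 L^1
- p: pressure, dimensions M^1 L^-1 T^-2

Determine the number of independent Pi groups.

There are 5 variables and 4 base dimensions (M, L, T, Θ).
The dimension matrix has rank 4.
Independent dimensionless groups: 5 − 4 = 1.

1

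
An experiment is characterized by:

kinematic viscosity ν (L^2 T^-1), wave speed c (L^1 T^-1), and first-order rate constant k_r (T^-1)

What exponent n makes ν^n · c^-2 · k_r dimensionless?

1

Balance the L exponent: (2)·n from ν, plus −2·(1) + (0) = -2 from the rest, must sum to zero.
2n − 2 = 0, so n = 1.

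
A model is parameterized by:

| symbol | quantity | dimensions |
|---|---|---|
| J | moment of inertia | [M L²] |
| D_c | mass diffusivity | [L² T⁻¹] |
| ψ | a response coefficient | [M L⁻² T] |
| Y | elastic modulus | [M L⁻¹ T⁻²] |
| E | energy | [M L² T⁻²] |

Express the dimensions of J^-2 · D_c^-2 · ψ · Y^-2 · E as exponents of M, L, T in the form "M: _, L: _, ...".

Collect each base-dimension exponent across the product:
  M: −2·(1) − 2·(0) + (1) − 2·(1) + (1) = -2
  L: −2·(2) − 2·(2) + (-2) − 2·(-1) + (2) = -6
  T: −2·(0) − 2·(-1) + (1) − 2·(-2) + (-2) = 5
So the dimensions are [M⁻² L⁻⁶ T⁵].

M: -2, L: -6, T: 5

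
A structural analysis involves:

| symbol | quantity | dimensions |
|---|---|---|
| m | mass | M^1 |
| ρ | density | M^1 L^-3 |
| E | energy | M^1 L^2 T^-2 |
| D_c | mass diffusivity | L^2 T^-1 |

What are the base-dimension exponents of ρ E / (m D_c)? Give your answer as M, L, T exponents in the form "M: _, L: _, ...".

M: 1, L: -3, T: -1

Collect each base-dimension exponent across the product:
  M: −(1) + (1) + (1) − (0) = 1
  L: −(0) + (-3) + (2) − (2) = -3
  T: −(0) + (0) + (-2) − (-1) = -1
So the dimensions are [M L⁻³ T⁻¹].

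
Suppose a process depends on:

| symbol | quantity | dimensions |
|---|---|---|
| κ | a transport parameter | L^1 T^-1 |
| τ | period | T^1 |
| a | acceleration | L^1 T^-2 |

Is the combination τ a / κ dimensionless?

Sum the exponent of each base dimension across the product:
  L: −[κ]_L + [τ]_L + [a]_L = −(1) + (0) + (1) = 0
  T: −[κ]_T + [τ]_T + [a]_T = −(-1) + (1) + (-2) = 0
All base exponents vanish — dimensionless.

yes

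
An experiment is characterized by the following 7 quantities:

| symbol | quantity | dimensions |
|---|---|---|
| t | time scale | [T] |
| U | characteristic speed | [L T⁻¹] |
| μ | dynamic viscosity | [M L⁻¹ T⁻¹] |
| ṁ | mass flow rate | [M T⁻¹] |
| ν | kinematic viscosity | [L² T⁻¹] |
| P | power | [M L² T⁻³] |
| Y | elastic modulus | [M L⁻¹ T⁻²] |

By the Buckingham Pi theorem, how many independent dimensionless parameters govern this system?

There are 7 variables and 3 base dimensions (M, L, T).
The dimension matrix has rank 3.
Independent dimensionless groups: 7 − 3 = 4.

4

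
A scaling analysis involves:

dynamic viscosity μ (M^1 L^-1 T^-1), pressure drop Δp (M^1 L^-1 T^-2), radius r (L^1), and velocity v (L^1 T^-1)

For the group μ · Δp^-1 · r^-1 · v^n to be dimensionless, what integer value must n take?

1

Balance the L exponent: (1)·n from v, plus (-1) − (-1) − (1) = -1 from the rest, must sum to zero.
n − 1 = 0, so n = 1.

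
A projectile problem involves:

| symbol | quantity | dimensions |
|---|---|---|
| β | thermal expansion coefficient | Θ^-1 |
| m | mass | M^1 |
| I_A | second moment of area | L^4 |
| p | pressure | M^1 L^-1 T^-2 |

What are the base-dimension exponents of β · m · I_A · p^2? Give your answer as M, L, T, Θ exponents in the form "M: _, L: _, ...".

M: 3, L: 2, T: -4, Θ: -1

Collect each base-dimension exponent across the product:
  M: (0) + (1) + (0) + 2·(1) = 3
  L: (0) + (0) + (4) + 2·(-1) = 2
  T: (0) + (0) + (0) + 2·(-2) = -4
  Θ: (-1) + (0) + (0) + 2·(0) = -1
So the dimensions are [M³ L² T⁻⁴ Θ⁻¹].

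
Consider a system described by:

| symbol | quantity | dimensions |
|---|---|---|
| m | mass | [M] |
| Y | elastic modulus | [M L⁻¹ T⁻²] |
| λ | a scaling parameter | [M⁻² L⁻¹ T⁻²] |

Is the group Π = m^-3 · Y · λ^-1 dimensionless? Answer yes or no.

Sum the exponent of each base dimension across the product:
  M: −3·[m]_M + [Y]_M − [λ]_M = −3·(1) + (1) − (-2) = 0
  L: −3·[m]_L + [Y]_L − [λ]_L = −3·(0) + (-1) − (-1) = 0
  T: −3·[m]_T + [Y]_T − [λ]_T = −3·(0) + (-2) − (-2) = 0
All base exponents vanish — dimensionless.

yes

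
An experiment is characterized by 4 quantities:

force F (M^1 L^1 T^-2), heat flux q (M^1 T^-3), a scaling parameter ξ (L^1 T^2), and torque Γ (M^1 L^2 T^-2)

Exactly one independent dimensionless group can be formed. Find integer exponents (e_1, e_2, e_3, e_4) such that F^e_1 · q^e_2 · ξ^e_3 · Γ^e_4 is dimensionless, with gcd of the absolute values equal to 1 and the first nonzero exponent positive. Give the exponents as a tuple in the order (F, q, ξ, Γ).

M: e_1·(1) + e_2·(1) + e_3·(0) + e_4·(1) = 0
L: e_1·(1) + e_2·(0) + e_3·(1) + e_4·(2) = 0
T: e_1·(-2) + e_2·(-3) + e_3·(2) + e_4·(-2) = 0
Solving this homogeneous linear system for the smallest-integer solution (first nonzero entry positive) gives (3, -2, -1, -1).

(3, -2, -1, -1)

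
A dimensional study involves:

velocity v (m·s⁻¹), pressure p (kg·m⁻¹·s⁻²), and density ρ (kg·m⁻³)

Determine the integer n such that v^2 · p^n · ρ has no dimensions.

Balance the M exponent: (1)·n from p, plus 2·(0) + (1) = 1 from the rest, must sum to zero.
n + 1 = 0, so n = -1.

-1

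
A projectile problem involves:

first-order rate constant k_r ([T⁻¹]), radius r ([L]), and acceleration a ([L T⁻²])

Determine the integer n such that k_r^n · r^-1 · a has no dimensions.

-2

Balance the T exponent: (-1)·n from k_r, plus −(0) + (-2) = -2 from the rest, must sum to zero.
−n − 2 = 0, so n = -2.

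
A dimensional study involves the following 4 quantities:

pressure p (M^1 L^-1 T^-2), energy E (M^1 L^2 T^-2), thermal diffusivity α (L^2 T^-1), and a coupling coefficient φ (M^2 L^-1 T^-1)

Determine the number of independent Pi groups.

There are 4 variables and 3 base dimensions (M, L, T).
The dimension matrix has rank 3.
Independent dimensionless groups: 4 − 3 = 1.

1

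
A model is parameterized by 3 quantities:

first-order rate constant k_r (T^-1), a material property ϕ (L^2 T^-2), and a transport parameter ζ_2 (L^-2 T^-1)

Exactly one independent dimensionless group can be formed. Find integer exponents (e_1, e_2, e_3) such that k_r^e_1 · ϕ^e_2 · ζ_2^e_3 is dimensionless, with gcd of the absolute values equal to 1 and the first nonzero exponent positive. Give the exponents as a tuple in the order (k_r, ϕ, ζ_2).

L: e_1·(0) + e_2·(2) + e_3·(-2) = 0
T: e_1·(-1) + e_2·(-2) + e_3·(-1) = 0
Solving this homogeneous linear system for the smallest-integer solution (first nonzero entry positive) gives (3, -1, -1).

(3, -1, -1)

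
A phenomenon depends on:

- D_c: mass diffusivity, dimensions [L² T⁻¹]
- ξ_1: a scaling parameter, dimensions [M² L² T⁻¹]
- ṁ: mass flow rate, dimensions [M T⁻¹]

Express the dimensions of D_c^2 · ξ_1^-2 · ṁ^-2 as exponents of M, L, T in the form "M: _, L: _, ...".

M: -6, L: 0, T: 2

Collect each base-dimension exponent across the product:
  M: 2·(0) − 2·(2) − 2·(1) = -6
  L: 2·(2) − 2·(2) − 2·(0) = 0
  T: 2·(-1) − 2·(-1) − 2·(-1) = 2
So the dimensions are [M⁻⁶ T²].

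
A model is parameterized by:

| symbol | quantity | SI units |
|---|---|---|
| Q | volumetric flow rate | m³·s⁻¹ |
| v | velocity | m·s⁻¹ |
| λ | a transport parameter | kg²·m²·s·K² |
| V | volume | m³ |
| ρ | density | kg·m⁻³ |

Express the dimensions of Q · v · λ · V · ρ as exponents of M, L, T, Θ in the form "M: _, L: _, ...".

M: 3, L: 6, T: -1, Θ: 2

Collect each base-dimension exponent across the product:
  M: (0) + (0) + (2) + (0) + (1) = 3
  L: (3) + (1) + (2) + (3) + (-3) = 6
  T: (-1) + (-1) + (1) + (0) + (0) = -1
  Θ: (0) + (0) + (2) + (0) + (0) = 2
So the dimensions are [M³ L⁶ T⁻¹ Θ²].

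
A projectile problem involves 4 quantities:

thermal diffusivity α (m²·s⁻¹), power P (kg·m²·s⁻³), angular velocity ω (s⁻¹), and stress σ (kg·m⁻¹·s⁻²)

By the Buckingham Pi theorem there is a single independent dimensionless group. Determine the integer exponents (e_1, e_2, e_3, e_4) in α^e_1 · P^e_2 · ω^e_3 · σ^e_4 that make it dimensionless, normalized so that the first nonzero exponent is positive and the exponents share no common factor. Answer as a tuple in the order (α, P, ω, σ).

M: e_1·(0) + e_2·(1) + e_3·(0) + e_4·(1) = 0
L: e_1·(2) + e_2·(2) + e_3·(0) + e_4·(-1) = 0
T: e_1·(-1) + e_2·(-3) + e_3·(-1) + e_4·(-2) = 0
Solving this homogeneous linear system for the smallest-integer solution (first nonzero entry positive) gives (3, -2, -1, 2).

(3, -2, -1, 2)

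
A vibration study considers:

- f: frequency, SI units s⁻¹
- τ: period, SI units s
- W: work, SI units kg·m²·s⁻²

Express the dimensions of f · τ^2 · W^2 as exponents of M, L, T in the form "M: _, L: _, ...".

Collect each base-dimension exponent across the product:
  M: (0) + 2·(0) + 2·(1) = 2
  L: (0) + 2·(0) + 2·(2) = 4
  T: (-1) + 2·(1) + 2·(-2) = -3
So the dimensions are [M² L⁴ T⁻³].

M: 2, L: 4, T: -3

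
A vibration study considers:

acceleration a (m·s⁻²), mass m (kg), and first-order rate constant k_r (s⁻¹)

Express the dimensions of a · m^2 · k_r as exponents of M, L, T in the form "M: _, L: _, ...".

Collect each base-dimension exponent across the product:
  M: (0) + 2·(1) + (0) = 2
  L: (1) + 2·(0) + (0) = 1
  T: (-2) + 2·(0) + (-1) = -3
So the dimensions are [M² L T⁻³].

M: 2, L: 1, T: -3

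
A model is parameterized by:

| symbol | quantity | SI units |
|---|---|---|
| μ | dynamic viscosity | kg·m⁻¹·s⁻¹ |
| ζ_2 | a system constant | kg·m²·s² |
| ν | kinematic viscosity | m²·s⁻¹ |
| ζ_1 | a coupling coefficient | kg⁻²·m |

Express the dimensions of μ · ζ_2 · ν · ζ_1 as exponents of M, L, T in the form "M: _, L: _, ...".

Collect each base-dimension exponent across the product:
  M: (1) + (1) + (0) + (-2) = 0
  L: (-1) + (2) + (2) + (1) = 4
  T: (-1) + (2) + (-1) + (0) = 0
So the dimensions are [L⁴].

M: 0, L: 4, T: 0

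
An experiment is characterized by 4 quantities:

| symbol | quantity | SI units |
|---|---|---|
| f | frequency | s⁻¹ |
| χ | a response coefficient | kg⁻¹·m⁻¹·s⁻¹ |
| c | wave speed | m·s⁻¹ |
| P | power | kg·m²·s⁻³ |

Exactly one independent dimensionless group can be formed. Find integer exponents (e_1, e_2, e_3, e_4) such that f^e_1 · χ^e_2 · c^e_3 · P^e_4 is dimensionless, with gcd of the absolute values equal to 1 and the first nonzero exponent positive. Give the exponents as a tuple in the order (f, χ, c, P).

M: e_1·(0) + e_2·(-1) + e_3·(0) + e_4·(1) = 0
L: e_1·(0) + e_2·(-1) + e_3·(1) + e_4·(2) = 0
T: e_1·(-1) + e_2·(-1) + e_3·(-1) + e_4·(-3) = 0
Solving this homogeneous linear system for the smallest-integer solution (first nonzero entry positive) gives (3, -1, 1, -1).

(3, -1, 1, -1)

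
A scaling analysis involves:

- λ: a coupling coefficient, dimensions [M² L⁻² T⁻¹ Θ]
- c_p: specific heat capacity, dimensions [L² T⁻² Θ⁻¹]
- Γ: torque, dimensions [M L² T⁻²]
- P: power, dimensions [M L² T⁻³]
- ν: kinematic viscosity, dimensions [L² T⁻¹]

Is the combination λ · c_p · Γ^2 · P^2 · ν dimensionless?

no

Sum the exponent of each base dimension across the product:
  M: [λ]_M + [c_p]_M + 2·[Γ]_M + 2·[P]_M + [ν]_M = (2) + (0) + 2·(1) + 2·(1) + (0) = 6
  L: [λ]_L + [c_p]_L + 2·[Γ]_L + 2·[P]_L + [ν]_L = (-2) + (2) + 2·(2) + 2·(2) + (2) = 10
  T: [λ]_T + [c_p]_T + 2·[Γ]_T + 2·[P]_T + [ν]_T = (-1) + (-2) + 2·(-2) + 2·(-3) + (-1) = -14
  Θ: [λ]_Θ + [c_p]_Θ + 2·[Γ]_Θ + 2·[P]_Θ + [ν]_Θ = (1) + (-1) + 2·(0) + 2·(0) + (0) = 0
Net dimensions [M⁶ L¹⁰ T⁻¹⁴] ≠ [1] — not dimensionless.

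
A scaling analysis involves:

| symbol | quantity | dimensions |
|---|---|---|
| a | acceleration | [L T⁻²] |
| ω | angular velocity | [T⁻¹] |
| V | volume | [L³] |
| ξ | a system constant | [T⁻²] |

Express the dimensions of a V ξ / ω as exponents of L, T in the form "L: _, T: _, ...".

L: 4, T: -3

Collect each base-dimension exponent across the product:
  L: (1) − (0) + (3) + (0) = 4
  T: (-2) − (-1) + (0) + (-2) = -3
So the dimensions are [L⁴ T⁻³].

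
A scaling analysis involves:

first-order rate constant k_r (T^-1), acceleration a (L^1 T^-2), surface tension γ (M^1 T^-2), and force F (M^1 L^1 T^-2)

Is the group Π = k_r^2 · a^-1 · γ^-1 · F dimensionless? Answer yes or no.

yes

Sum the exponent of each base dimension across the product:
  M: 2·[k_r]_M − [a]_M − [γ]_M + [F]_M = 2·(0) − (0) − (1) + (1) = 0
  L: 2·[k_r]_L − [a]_L − [γ]_L + [F]_L = 2·(0) − (1) − (0) + (1) = 0
  T: 2·[k_r]_T − [a]_T − [γ]_T + [F]_T = 2·(-1) − (-2) − (-2) + (-2) = 0
All base exponents vanish — dimensionless.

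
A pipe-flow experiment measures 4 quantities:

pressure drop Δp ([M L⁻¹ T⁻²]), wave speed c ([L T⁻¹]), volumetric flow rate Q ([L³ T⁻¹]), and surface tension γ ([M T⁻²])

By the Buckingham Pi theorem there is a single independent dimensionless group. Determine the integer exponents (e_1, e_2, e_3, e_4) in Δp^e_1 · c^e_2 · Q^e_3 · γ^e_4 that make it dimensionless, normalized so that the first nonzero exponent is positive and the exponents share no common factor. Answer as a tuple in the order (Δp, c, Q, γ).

M: e_1·(1) + e_2·(0) + e_3·(0) + e_4·(1) = 0
L: e_1·(-1) + e_2·(1) + e_3·(3) + e_4·(0) = 0
T: e_1·(-2) + e_2·(-1) + e_3·(-1) + e_4·(-2) = 0
Solving this homogeneous linear system for the smallest-integer solution (first nonzero entry positive) gives (2, -1, 1, -2).

(2, -1, 1, -2)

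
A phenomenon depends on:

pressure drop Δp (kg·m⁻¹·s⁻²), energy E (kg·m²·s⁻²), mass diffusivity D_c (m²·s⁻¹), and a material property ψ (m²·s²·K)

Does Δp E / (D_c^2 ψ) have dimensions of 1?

Sum the exponent of each base dimension across the product:
  M: [Δp]_M + [E]_M − 2·[D_c]_M − [ψ]_M = (1) + (1) − 2·(0) − (0) = 2
  L: [Δp]_L + [E]_L − 2·[D_c]_L − [ψ]_L = (-1) + (2) − 2·(2) − (2) = -5
  T: [Δp]_T + [E]_T − 2·[D_c]_T − [ψ]_T = (-2) + (-2) − 2·(-1) − (2) = -4
  Θ: [Δp]_Θ + [E]_Θ − 2·[D_c]_Θ − [ψ]_Θ = (0) + (0) − 2·(0) − (1) = -1
Net dimensions [M² L⁻⁵ T⁻⁴ Θ⁻¹] ≠ [1] — not dimensionless.

no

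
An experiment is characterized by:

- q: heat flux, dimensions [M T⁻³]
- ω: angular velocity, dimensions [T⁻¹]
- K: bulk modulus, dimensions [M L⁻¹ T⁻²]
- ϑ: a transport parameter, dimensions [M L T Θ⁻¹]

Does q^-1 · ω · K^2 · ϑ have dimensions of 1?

Sum the exponent of each base dimension across the product:
  M: −[q]_M + [ω]_M + 2·[K]_M + [ϑ]_M = −(1) + (0) + 2·(1) + (1) = 2
  L: −[q]_L + [ω]_L + 2·[K]_L + [ϑ]_L = −(0) + (0) + 2·(-1) + (1) = -1
  T: −[q]_T + [ω]_T + 2·[K]_T + [ϑ]_T = −(-3) + (-1) + 2·(-2) + (1) = -1
  Θ: −[q]_Θ + [ω]_Θ + 2·[K]_Θ + [ϑ]_Θ = −(0) + (0) + 2·(0) + (-1) = -1
Net dimensions [M² L⁻¹ T⁻¹ Θ⁻¹] ≠ [1] — not dimensionless.

no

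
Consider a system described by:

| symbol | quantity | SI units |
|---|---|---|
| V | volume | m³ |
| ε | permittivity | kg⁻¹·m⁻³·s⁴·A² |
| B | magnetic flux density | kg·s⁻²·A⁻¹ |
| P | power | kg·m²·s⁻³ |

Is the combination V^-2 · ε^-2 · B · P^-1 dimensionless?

no

Sum the exponent of each base dimension across the product:
  M: −2·[V]_M − 2·[ε]_M + [B]_M − [P]_M = −2·(0) − 2·(-1) + (1) − (1) = 2
  L: −2·[V]_L − 2·[ε]_L + [B]_L − [P]_L = −2·(3) − 2·(-3) + (0) − (2) = -2
  T: −2·[V]_T − 2·[ε]_T + [B]_T − [P]_T = −2·(0) − 2·(4) + (-2) − (-3) = -7
  I: −2·[V]_I − 2·[ε]_I + [B]_I − [P]_I = −2·(0) − 2·(2) + (-1) − (0) = -5
Net dimensions [M² L⁻² T⁻⁷ I⁻⁵] ≠ [1] — not dimensionless.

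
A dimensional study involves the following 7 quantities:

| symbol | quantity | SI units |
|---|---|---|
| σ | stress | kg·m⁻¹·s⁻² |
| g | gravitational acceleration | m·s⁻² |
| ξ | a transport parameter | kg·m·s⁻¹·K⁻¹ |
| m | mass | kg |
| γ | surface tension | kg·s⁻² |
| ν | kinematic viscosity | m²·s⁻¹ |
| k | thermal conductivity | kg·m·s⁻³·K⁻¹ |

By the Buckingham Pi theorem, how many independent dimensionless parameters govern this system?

3

There are 7 variables and 4 base dimensions (M, L, T, Θ).
The dimension matrix has rank 4.
Independent dimensionless groups: 7 − 4 = 3.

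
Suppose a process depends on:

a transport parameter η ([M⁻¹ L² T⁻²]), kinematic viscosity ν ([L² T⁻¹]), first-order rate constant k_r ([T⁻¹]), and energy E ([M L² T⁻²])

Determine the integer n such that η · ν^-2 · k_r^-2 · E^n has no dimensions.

Balance the M exponent: (1)·n from E, plus (-1) − 2·(0) − 2·(0) = -1 from the rest, must sum to zero.
n − 1 = 0, so n = 1.

1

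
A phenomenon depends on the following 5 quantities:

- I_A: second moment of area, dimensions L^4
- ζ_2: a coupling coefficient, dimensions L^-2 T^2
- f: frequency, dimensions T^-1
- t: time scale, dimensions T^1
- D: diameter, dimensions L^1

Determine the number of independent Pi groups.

3

There are 5 variables and 2 base dimensions (L, T).
The dimension matrix has rank 2.
Independent dimensionless groups: 5 − 2 = 3.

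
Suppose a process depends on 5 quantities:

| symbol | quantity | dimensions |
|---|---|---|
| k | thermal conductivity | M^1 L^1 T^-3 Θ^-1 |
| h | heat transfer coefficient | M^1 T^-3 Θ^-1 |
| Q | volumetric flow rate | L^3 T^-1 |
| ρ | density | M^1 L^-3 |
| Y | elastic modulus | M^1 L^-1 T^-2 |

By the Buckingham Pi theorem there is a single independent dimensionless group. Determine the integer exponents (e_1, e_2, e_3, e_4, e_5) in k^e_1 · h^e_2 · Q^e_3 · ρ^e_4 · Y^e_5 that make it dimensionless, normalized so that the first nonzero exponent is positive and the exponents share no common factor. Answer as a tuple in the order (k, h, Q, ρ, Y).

M: e_1·(1) + e_2·(1) + e_3·(0) + e_4·(1) + e_5·(1) = 0
L: e_1·(1) + e_2·(0) + e_3·(3) + e_4·(-3) + e_5·(-1) = 0
T: e_1·(-3) + e_2·(-3) + e_3·(-1) + e_4·(0) + e_5·(-2) = 0
Θ: e_1·(-1) + e_2·(-1) + e_3·(0) + e_4·(0) + e_5·(0) = 0
Solving this homogeneous linear system for the smallest-integer solution (first nonzero entry positive) gives (4, -4, -2, -1, 1).

(4, -4, -2, -1, 1)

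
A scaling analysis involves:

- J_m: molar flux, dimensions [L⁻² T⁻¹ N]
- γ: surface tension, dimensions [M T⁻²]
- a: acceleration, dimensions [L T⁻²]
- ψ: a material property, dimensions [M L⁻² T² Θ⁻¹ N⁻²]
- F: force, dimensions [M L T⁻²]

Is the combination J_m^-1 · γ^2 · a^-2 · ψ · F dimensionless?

no

Sum the exponent of each base dimension across the product:
  M: −[J_m]_M + 2·[γ]_M − 2·[a]_M + [ψ]_M + [F]_M = −(0) + 2·(1) − 2·(0) + (1) + (1) = 4
  L: −[J_m]_L + 2·[γ]_L − 2·[a]_L + [ψ]_L + [F]_L = −(-2) + 2·(0) − 2·(1) + (-2) + (1) = -1
  T: −[J_m]_T + 2·[γ]_T − 2·[a]_T + [ψ]_T + [F]_T = −(-1) + 2·(-2) − 2·(-2) + (2) + (-2) = 1
  Θ: −[J_m]_Θ + 2·[γ]_Θ − 2·[a]_Θ + [ψ]_Θ + [F]_Θ = −(0) + 2·(0) − 2·(0) + (-1) + (0) = -1
  N: −[J_m]_N + 2·[γ]_N − 2·[a]_N + [ψ]_N + [F]_N = −(1) + 2·(0) − 2·(0) + (-2) + (0) = -3
Net dimensions [M⁴ L⁻¹ T Θ⁻¹ N⁻³] ≠ [1] — not dimensionless.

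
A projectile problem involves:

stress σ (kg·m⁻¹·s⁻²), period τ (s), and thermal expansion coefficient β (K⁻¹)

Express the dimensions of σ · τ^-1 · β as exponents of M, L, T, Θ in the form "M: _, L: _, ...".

Collect each base-dimension exponent across the product:
  M: (1) − (0) + (0) = 1
  L: (-1) − (0) + (0) = -1
  T: (-2) − (1) + (0) = -3
  Θ: (0) − (0) + (-1) = -1
So the dimensions are [M L⁻¹ T⁻³ Θ⁻¹].

M: 1, L: -1, T: -3, Θ: -1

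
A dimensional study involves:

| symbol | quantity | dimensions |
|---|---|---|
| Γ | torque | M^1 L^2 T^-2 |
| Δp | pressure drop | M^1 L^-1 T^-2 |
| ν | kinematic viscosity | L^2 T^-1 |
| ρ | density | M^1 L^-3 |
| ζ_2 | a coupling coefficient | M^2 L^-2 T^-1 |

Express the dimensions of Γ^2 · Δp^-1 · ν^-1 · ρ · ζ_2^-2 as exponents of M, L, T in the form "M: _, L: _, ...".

M: -2, L: 4, T: 1

Collect each base-dimension exponent across the product:
  M: 2·(1) − (1) − (0) + (1) − 2·(2) = -2
  L: 2·(2) − (-1) − (2) + (-3) − 2·(-2) = 4
  T: 2·(-2) − (-2) − (-1) + (0) − 2·(-1) = 1
So the dimensions are [M⁻² L⁴ T].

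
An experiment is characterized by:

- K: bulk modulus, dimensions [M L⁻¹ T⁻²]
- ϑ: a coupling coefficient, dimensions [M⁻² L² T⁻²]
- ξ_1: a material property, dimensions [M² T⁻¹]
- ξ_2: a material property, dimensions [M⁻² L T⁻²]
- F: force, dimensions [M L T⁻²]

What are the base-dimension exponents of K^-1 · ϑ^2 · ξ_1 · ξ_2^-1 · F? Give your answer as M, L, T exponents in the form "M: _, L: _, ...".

Collect each base-dimension exponent across the product:
  M: −(1) + 2·(-2) + (2) − (-2) + (1) = 0
  L: −(-1) + 2·(2) + (0) − (1) + (1) = 5
  T: −(-2) + 2·(-2) + (-1) − (-2) + (-2) = -3
So the dimensions are [L⁵ T⁻³].

M: 0, L: 5, T: -3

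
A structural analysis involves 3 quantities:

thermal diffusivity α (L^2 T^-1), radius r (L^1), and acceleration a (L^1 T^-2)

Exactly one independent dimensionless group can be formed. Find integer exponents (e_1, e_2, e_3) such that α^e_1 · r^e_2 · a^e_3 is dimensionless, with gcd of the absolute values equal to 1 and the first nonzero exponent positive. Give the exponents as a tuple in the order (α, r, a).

L: e_1·(2) + e_2·(1) + e_3·(1) = 0
T: e_1·(-1) + e_2·(0) + e_3·(-2) = 0
Solving this homogeneous linear system for the smallest-integer solution (first nonzero entry positive) gives (2, -3, -1).

(2, -3, -1)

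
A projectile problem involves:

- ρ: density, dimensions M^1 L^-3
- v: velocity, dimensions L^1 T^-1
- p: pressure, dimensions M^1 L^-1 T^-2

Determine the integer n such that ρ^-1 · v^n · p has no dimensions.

Balance the L exponent: (1)·n from v, plus −(-3) + (-1) = 2 from the rest, must sum to zero.
n + 2 = 0, so n = -2.

-2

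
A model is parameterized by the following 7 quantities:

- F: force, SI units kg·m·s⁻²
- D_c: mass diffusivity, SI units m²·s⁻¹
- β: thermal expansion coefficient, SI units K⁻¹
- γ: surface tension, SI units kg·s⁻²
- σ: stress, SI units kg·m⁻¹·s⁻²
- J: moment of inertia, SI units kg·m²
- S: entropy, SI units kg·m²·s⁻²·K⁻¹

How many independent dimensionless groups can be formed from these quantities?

There are 7 variables and 4 base dimensions (M, L, T, Θ).
The dimension matrix has rank 4.
Independent dimensionless groups: 7 − 4 = 3.

3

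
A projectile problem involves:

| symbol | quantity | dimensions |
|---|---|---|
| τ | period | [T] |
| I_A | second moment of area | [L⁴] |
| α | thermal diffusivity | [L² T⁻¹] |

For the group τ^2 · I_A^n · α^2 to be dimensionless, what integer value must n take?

Balance the L exponent: (4)·n from I_A, plus 2·(0) + 2·(2) = 4 from the rest, must sum to zero.
4n + 4 = 0, so n = -1.

-1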